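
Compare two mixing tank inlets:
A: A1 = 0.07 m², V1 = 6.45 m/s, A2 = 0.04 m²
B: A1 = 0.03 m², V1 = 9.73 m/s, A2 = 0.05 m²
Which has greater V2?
V2(A) = 11.29 m/s, V2(B) = 5.838 m/s. Answer: A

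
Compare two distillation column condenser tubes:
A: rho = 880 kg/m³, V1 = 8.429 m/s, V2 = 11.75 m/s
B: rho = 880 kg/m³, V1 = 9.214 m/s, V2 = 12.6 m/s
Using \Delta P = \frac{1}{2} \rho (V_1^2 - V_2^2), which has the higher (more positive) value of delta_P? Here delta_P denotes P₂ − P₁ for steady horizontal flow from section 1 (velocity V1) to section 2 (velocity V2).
delta_P(A) = -29.49 kPa, delta_P(B) = -32.5 kPa. Answer: A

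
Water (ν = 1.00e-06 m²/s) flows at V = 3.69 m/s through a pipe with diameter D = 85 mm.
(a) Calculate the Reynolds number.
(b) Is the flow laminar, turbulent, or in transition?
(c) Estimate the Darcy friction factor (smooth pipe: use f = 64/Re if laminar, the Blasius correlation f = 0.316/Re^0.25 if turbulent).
(a) Re = V·D/ν = 3.69·0.085/1.00e-06 = 313650
(b) Flow regime: turbulent (Re > 4000)
(c) Friction factor: f = 0.316/Re^0.25 = 0.316/313650^0.25 = 0.01335 (Blasius is strictly valid for Re ≲ 1e5; used here as the smooth-pipe estimate the problem specifies)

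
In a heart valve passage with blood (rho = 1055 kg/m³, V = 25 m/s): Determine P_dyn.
Formula: P_{dyn} = \frac{1}{2} \rho V^2
P_dyn = 0.5·1055·25²/1000 = 329.7 kPa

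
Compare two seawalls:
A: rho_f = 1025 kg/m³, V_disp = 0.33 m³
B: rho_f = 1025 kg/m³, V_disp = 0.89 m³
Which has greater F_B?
F_B(A) = 3318 N, F_B(B) = 8949 N. Answer: B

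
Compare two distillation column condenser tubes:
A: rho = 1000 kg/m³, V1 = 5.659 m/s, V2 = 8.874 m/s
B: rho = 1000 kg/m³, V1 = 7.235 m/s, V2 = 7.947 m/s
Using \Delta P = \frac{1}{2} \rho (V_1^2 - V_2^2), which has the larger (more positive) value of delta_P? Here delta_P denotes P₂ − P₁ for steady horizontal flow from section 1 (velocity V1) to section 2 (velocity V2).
delta_P(A) = -23.36 kPa, delta_P(B) = -5.405 kPa. Answer: B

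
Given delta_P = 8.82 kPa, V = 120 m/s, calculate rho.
Formula: V = \sqrt{\frac{2 \Delta P}{\rho}}
Substituting knowns: 120 = √(2·(8.82·1000)/rho)
Solving for rho: rho = 2·(8.82·1000)/120² = 1.225 kg/m³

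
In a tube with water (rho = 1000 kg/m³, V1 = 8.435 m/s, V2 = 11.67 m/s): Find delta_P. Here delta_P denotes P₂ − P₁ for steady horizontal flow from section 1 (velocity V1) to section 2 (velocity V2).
Formula: \Delta P = \frac{1}{2} \rho (V_1^2 - V_2^2)
delta_P = 0.5·1000·(8.435² − 11.67²)/1000 = -32.52 kPa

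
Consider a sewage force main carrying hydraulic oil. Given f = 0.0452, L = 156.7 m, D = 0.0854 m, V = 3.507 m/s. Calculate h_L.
Formula: h_L = f \frac{L}{D} \frac{V^2}{2g}
h_L = 0.0452·(156.7/0.0854)·3.507²/(2·9.81) = 51.99 m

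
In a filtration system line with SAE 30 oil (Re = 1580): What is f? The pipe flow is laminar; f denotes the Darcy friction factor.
Formula: f = \frac{64}{Re}
f = 64/1580 = 0.04051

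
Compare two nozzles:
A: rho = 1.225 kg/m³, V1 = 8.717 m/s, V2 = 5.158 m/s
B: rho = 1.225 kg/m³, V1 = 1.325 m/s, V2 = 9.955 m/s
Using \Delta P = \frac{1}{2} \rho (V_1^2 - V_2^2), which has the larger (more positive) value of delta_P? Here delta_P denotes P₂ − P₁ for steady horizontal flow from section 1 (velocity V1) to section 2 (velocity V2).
delta_P(A) = 0.03025 kPa, delta_P(B) = -0.05962 kPa. Answer: A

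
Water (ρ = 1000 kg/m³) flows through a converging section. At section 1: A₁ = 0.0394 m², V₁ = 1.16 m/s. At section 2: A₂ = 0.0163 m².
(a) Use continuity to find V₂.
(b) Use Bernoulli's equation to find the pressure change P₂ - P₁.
(a) Continuity: A₁V₁=A₂V₂ -> V₂=A₁V₁/A₂=0.0394*1.16/0.0163=2.80 m/s
(b) Bernoulli: P₂-P₁=0.5*rho*(V₁^2-V₂^2)/1000=0.5*1000*(1.16^2-2.80^2)/1000=-3.247 kPa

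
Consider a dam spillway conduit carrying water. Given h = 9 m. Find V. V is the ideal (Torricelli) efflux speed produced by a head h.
Formula: V = \sqrt{2 g h}
V = √(2·9.81·9) = 13.29 m/s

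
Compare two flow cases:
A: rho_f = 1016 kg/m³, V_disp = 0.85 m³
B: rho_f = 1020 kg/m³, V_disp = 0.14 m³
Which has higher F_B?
F_B(A) = 8472 N, F_B(B) = 1401 N. Answer: A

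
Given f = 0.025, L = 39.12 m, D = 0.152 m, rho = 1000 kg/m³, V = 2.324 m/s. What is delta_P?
Formula: \Delta P = f \frac{L}{D} \frac{\rho V^2}{2}
delta_P = 0.025·(39.12/0.152)·0.5·1000·2.324²/1000 = 17.38 kPa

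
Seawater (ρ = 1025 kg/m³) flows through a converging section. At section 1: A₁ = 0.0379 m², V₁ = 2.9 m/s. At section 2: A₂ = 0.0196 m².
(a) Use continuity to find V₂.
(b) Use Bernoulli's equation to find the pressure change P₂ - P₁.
(a) Continuity: A₁V₁=A₂V₂ -> V₂=A₁V₁/A₂=0.0379*2.9/0.0196=5.61 m/s
(b) Bernoulli: P₂-P₁=0.5*rho*(V₁^2-V₂^2)/1000=0.5*1025*(2.9^2-5.61^2)/1000=-11.82 kPa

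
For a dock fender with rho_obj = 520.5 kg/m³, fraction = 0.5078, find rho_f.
Formula: f_{sub} = \frac{\rho_{obj}}{\rho_f}
Substituting knowns: 0.5078 = 520.5/rho_f
Solving for rho_f: rho_f = 520.5/0.5078 = 1025 kg/m³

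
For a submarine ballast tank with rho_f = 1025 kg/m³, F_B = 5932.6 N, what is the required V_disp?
Formula: F_B = \rho_f g V_{disp}
Substituting knowns: 5932.6 = 1025·9.81·V_disp
Solving for V_disp: V_disp = 5932.6/(1025·9.81) = 0.59 m³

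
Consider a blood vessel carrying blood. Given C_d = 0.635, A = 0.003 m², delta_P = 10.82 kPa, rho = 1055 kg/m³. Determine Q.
Formula: Q = C_d A \sqrt{\frac{2 \Delta P}{\rho}}
Q = 0.635·0.003·√(2·(10.82·1000)/1055)·1000 = 8.628 L/s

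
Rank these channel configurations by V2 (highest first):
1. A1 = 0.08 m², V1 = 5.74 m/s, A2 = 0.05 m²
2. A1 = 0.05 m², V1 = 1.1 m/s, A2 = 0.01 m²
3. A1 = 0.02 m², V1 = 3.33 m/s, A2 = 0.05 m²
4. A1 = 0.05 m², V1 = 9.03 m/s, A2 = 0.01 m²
Case 1: V2 = 9.184 m/s
Case 2: V2 = 5.5 m/s
Case 3: V2 = 1.332 m/s
Case 4: V2 = 45.15 m/s
Ranking (highest first): 4, 1, 2, 3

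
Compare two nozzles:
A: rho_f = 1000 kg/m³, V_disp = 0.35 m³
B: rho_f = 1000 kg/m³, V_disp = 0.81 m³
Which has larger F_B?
F_B(A) = 3434 N, F_B(B) = 7946 N. Answer: B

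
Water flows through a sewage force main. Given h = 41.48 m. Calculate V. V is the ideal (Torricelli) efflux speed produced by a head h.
Formula: V = \sqrt{2 g h}
V = √(2·9.81·41.48) = 28.53 m/s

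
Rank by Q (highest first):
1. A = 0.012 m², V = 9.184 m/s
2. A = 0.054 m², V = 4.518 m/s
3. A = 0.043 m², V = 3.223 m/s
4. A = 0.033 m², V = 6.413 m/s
Case 1: Q = 110.2 L/s
Case 2: Q = 244 L/s
Case 3: Q = 138.6 L/s
Case 4: Q = 211.6 L/s
Ranking (highest first): 2, 4, 3, 1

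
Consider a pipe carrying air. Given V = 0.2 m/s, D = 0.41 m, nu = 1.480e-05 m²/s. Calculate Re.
Formula: Re = \frac{V D}{\nu}
Re = 0.2·0.41/1.480e-05 = 5541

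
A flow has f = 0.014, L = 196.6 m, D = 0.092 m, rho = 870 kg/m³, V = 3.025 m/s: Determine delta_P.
Formula: \Delta P = f \frac{L}{D} \frac{\rho V^2}{2}
delta_P = 0.014·(196.6/0.092)·0.5·870·3.025²/1000 = 119.1 kPa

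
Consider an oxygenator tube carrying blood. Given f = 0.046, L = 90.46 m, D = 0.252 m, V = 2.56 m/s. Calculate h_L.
Formula: h_L = f \frac{L}{D} \frac{V^2}{2g}
h_L = 0.046·(90.46/0.252)·2.56²/(2·9.81) = 5.516 m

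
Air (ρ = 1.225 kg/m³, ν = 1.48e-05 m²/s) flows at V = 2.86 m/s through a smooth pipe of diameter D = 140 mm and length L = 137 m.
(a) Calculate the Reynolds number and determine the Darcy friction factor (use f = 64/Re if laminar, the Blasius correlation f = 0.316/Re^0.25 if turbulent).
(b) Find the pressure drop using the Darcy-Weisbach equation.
(a) Re = V·D/ν = 2.86·0.14/1.48e-05 = 27054 → turbulent (Re > 4000); f = 0.316/Re^0.25 = 0.316/27054^0.25 = 0.024639
(b) Darcy-Weisbach: ΔP = f·(L/D)·½ρV²/1000 = 0.024639·(137/0.140)·½·1.225·2.86²/1000 = 0.1208 kPa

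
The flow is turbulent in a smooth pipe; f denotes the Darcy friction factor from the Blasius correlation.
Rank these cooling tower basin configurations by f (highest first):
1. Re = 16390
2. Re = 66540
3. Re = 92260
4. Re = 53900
Case 1: f = 0.02793
Case 2: f = 0.01968
Case 3: f = 0.01813
Case 4: f = 0.02074
Ranking (highest first): 1, 4, 2, 3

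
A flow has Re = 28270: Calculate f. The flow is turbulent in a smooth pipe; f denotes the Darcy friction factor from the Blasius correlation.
Formula: f = \frac{0.316}{Re^{0.25}}
f = 0.316/28270^0.25 = 0.02437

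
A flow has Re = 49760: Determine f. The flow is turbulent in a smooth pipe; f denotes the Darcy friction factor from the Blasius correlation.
Formula: f = \frac{0.316}{Re^{0.25}}
f = 0.316/49760^0.25 = 0.02116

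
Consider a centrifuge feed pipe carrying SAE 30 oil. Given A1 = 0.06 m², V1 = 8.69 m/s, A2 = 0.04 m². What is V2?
Formula: V_2 = \frac{A_1 V_1}{A_2}
V2 = 0.06·8.69/0.04 = 13.03 m/s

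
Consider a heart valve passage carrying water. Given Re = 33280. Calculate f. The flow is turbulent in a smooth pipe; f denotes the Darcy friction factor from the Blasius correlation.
Formula: f = \frac{0.316}{Re^{0.25}}
f = 0.316/33280^0.25 = 0.0234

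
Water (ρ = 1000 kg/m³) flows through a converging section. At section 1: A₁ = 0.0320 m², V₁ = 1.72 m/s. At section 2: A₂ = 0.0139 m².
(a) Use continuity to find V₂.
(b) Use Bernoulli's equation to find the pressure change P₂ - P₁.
(a) Continuity: A₁V₁=A₂V₂ -> V₂=A₁V₁/A₂=0.0320*1.72/0.0139=3.96 m/s
(b) Bernoulli: P₂-P₁=0.5*rho*(V₁^2-V₂^2)/1000=0.5*1000*(1.72^2-3.96^2)/1000=-6.362 kPa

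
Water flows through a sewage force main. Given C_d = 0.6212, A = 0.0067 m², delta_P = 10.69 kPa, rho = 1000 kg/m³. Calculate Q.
Formula: Q = C_d A \sqrt{\frac{2 \Delta P}{\rho}}
Q = 0.6212·0.0067·√(2·(10.69·1000)/1000)·1000 = 19.24 L/s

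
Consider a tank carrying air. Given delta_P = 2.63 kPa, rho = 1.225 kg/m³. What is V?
Formula: V = \sqrt{\frac{2 \Delta P}{\rho}}
V = √(2·(2.63·1000)/1.225) = 65.53 m/s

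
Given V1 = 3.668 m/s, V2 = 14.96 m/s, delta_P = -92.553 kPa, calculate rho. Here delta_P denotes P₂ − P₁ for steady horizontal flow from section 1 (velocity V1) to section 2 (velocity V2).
Formula: \Delta P = \frac{1}{2} \rho (V_1^2 - V_2^2)
Substituting knowns: -92.553 = 0.5·rho·(3.668² − 14.96²)/1000
Solving for rho: rho = 2·(-92.553·1000)/(3.668² − 14.96²) = 880 kg/m³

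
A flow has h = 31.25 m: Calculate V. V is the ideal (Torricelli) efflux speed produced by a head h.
Formula: V = \sqrt{2 g h}
V = √(2·9.81·31.25) = 24.76 m/s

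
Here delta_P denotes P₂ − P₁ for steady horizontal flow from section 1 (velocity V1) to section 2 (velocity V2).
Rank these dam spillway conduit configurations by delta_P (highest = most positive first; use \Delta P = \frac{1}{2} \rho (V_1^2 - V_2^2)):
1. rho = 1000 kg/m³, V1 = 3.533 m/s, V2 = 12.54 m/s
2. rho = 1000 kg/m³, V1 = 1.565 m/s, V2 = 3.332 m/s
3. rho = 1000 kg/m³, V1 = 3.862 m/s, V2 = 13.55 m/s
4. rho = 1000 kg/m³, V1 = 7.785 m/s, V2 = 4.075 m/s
Case 1: delta_P = -72.38 kPa
Case 2: delta_P = -4.326 kPa
Case 3: delta_P = -84.34 kPa
Case 4: delta_P = 22 kPa
Ranking (highest first): 4, 2, 1, 3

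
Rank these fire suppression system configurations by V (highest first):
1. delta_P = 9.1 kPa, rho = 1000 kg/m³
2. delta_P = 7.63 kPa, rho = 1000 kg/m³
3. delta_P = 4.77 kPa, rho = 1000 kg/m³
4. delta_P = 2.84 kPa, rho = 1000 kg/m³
Case 1: V = 4.266 m/s
Case 2: V = 3.906 m/s
Case 3: V = 3.089 m/s
Case 4: V = 2.383 m/s
Ranking (highest first): 1, 2, 3, 4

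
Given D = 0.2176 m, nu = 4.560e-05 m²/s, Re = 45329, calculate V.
Formula: Re = \frac{V D}{\nu}
Substituting knowns: 45329 = V·0.2176/4.560e-05
Solving for V: V = 45329·4.560e-05/0.2176 = 9.499 m/s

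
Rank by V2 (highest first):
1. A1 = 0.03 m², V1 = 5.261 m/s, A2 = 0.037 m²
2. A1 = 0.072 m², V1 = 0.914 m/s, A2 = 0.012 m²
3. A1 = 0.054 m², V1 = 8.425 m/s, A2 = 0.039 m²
Case 1: V2 = 4.266 m/s
Case 2: V2 = 5.484 m/s
Case 3: V2 = 11.67 m/s
Ranking (highest first): 3, 2, 1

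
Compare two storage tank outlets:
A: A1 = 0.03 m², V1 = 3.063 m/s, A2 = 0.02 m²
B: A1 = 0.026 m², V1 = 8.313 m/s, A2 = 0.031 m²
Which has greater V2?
V2(A) = 4.595 m/s, V2(B) = 6.972 m/s. Answer: B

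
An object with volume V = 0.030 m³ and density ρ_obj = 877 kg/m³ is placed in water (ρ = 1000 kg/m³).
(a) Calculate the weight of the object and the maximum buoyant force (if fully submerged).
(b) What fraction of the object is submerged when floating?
(a) W=rho_obj*g*V=877*9.81*0.030=258.1 N; F_B(max)=rho*g*V=1000*9.81*0.030=294.3 N
(b) Floating fraction=rho_obj/rho=877/1000=0.877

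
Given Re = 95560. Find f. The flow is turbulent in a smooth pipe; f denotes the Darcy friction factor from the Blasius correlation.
Formula: f = \frac{0.316}{Re^{0.25}}
f = 0.316/95560^0.25 = 0.01797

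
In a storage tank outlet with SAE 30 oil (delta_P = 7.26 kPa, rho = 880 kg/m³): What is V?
Formula: V = \sqrt{\frac{2 \Delta P}{\rho}}
V = √(2·(7.26·1000)/880) = 4.062 m/s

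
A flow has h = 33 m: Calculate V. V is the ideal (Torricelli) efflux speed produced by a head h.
Formula: V = \sqrt{2 g h}
V = √(2·9.81·33) = 25.45 m/s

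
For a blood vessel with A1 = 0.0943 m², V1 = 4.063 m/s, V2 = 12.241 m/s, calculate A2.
Formula: V_2 = \frac{A_1 V_1}{A_2}
Substituting knowns: 12.241 = 0.0943·4.063/A2
Solving for A2: A2 = 0.0943·4.063/12.241 = 0.0313 m²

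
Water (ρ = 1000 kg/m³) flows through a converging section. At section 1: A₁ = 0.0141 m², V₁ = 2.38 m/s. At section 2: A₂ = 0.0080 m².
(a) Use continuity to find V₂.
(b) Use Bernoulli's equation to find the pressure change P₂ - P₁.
(a) Continuity: A₁V₁=A₂V₂ -> V₂=A₁V₁/A₂=0.0141*2.38/0.0080=4.19 m/s
(b) Bernoulli: P₂-P₁=0.5*rho*(V₁^2-V₂^2)/1000=0.5*1000*(2.38^2-4.19^2)/1000=-5.946 kPa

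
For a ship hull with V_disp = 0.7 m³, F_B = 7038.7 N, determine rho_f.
Formula: F_B = \rho_f g V_{disp}
Substituting knowns: 7038.7 = rho_f·9.81·0.7
Solving for rho_f: rho_f = 7038.7/(9.81·0.7) = 1025 kg/m³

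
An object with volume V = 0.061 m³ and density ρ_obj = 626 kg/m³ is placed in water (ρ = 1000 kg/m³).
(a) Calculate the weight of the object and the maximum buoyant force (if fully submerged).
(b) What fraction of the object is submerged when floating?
(a) W=rho_obj*g*V=626*9.81*0.061=374.6 N; F_B(max)=rho*g*V=1000*9.81*0.061=598.4 N
(b) Floating fraction=rho_obj/rho=626/1000=0.626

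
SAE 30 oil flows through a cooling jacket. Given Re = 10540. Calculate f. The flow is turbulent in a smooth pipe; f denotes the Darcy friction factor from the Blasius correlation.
Formula: f = \frac{0.316}{Re^{0.25}}
f = 0.316/10540^0.25 = 0.03119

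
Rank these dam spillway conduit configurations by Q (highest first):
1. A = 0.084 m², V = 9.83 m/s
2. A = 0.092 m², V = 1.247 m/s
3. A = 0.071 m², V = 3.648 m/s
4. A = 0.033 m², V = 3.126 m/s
Case 1: Q = 825.7 L/s
Case 2: Q = 114.7 L/s
Case 3: Q = 259 L/s
Case 4: Q = 103.2 L/s
Ranking (highest first): 1, 3, 2, 4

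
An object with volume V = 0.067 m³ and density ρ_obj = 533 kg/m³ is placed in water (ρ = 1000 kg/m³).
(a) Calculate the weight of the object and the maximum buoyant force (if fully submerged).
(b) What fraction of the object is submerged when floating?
(a) W=rho_obj*g*V=533*9.81*0.067=350.3 N; F_B(max)=rho*g*V=1000*9.81*0.067=657.3 N
(b) Floating fraction=rho_obj/rho=533/1000=0.533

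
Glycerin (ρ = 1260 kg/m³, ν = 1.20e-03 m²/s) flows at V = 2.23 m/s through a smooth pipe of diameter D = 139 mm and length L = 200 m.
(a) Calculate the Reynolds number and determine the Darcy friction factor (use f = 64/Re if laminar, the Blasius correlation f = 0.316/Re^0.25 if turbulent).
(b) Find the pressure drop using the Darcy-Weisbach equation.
(a) Re = V·D/ν = 2.23·0.139/1.20e-03 = 258.31 → laminar (Re < 2300); f = 64/Re = 64/258.31 = 0.24776
(b) Darcy-Weisbach: ΔP = f·(L/D)·½ρV²/1000 = 0.24776·(200/0.139)·½·1260·2.23²/1000 = 1117 kPa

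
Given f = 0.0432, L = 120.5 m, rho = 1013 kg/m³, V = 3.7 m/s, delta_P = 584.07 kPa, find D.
Formula: \Delta P = f \frac{L}{D} \frac{\rho V^2}{2}
Substituting knowns: 584.07 = 0.0432·(120.5/D)·0.5·1013·3.7²/1000
Solving for D: D = 0.0432·120.5·0.5·1013·3.7²/(584.07·1000) = 0.0618 m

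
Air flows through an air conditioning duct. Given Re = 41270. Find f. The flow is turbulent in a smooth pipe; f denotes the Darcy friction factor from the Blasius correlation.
Formula: f = \frac{0.316}{Re^{0.25}}
f = 0.316/41270^0.25 = 0.02217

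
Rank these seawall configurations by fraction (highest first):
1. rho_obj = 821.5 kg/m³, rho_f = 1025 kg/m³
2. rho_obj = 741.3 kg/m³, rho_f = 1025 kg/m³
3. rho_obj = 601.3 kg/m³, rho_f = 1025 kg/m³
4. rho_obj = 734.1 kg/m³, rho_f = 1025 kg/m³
Case 1: fraction = 0.8015
Case 2: fraction = 0.7232
Case 3: fraction = 0.5866
Case 4: fraction = 0.7162
Ranking (highest first): 1, 2, 4, 3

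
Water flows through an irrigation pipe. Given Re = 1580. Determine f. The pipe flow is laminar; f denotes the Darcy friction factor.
Formula: f = \frac{64}{Re}
f = 64/1580 = 0.04051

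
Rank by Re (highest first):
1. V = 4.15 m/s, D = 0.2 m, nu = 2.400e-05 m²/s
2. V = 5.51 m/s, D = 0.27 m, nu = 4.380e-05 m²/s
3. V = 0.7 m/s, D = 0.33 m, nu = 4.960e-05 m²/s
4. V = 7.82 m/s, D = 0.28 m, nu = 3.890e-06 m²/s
Case 1: Re = 34583
Case 2: Re = 33966
Case 3: Re = 4657
Case 4: Re = 562879
Ranking (highest first): 4, 1, 2, 3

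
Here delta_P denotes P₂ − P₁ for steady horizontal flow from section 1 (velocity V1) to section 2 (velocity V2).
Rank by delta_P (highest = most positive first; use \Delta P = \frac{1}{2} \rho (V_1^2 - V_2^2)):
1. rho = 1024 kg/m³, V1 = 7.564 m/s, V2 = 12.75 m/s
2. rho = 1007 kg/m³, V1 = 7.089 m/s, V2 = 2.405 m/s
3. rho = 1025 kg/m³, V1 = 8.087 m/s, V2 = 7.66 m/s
Case 1: delta_P = -53.94 kPa
Case 2: delta_P = 22.39 kPa
Case 3: delta_P = 3.446 kPa
Ranking (highest first): 2, 3, 1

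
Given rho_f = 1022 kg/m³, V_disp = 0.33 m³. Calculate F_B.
Formula: F_B = \rho_f g V_{disp}
F_B = 1022·9.81·0.33 = 3309 N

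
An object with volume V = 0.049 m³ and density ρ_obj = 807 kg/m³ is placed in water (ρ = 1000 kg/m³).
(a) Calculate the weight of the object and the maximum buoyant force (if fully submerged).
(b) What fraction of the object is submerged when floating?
(a) W=rho_obj*g*V=807*9.81*0.049=387.9 N; F_B(max)=rho*g*V=1000*9.81*0.049=480.7 N
(b) Floating fraction=rho_obj/rho=807/1000=0.807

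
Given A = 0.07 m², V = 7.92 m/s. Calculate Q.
Formula: Q = A V
Q = 0.07·7.92·1000 = 554.4 L/s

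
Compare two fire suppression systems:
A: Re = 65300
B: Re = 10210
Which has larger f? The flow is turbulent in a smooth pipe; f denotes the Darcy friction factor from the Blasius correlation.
f(A) = 0.01977, f(B) = 0.03144. Answer: B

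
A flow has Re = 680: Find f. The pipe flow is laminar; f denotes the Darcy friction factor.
Formula: f = \frac{64}{Re}
f = 64/680 = 0.09412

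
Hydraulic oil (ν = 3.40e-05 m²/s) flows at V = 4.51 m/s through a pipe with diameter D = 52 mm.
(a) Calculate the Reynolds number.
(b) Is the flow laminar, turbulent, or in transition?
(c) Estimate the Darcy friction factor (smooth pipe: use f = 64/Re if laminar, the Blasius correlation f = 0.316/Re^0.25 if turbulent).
(a) Re = V·D/ν = 4.51·0.052/3.40e-05 = 6897.6
(b) Flow regime: turbulent (Re > 4000)
(c) Friction factor: f = 0.316/Re^0.25 = 0.316/6897.6^0.25 = 0.03467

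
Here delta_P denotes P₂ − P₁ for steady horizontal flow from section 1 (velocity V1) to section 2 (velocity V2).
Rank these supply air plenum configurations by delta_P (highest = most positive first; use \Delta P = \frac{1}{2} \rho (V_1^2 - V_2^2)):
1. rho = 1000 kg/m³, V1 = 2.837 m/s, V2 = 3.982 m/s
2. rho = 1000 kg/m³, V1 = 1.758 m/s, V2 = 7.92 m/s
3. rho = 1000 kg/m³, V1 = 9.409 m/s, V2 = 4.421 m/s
Case 1: delta_P = -3.904 kPa
Case 2: delta_P = -29.82 kPa
Case 3: delta_P = 34.49 kPa
Ranking (highest first): 3, 1, 2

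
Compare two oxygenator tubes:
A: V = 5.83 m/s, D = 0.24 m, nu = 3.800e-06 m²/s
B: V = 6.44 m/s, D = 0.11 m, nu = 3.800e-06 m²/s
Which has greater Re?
Re(A) = 368211, Re(B) = 186421. Answer: A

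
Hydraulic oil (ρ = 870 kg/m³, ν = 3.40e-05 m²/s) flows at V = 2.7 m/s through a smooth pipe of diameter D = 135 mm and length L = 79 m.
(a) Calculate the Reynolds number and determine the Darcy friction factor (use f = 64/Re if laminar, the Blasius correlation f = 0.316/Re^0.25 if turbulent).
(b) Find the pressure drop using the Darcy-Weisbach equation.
(a) Re = V·D/ν = 2.7·0.135/3.40e-05 = 10721 → turbulent (Re > 4000); f = 0.316/Re^0.25 = 0.316/10721^0.25 = 0.031055
(b) Darcy-Weisbach: ΔP = f·(L/D)·½ρV²/1000 = 0.031055·(79/0.135)·½·870·2.7²/1000 = 57.63 kPa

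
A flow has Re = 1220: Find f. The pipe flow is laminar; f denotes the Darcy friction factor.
Formula: f = \frac{64}{Re}
f = 64/1220 = 0.05246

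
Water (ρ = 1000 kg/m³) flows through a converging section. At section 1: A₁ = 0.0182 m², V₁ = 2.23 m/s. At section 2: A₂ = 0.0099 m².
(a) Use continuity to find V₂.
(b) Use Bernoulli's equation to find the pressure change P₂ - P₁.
(a) Continuity: A₁V₁=A₂V₂ -> V₂=A₁V₁/A₂=0.0182*2.23/0.0099=4.10 m/s
(b) Bernoulli: P₂-P₁=0.5*rho*(V₁^2-V₂^2)/1000=0.5*1000*(2.23^2-4.10^2)/1000=-5.919 kPa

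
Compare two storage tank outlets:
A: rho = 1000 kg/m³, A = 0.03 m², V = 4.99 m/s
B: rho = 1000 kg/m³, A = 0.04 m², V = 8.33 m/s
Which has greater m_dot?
m_dot(A) = 149.7 kg/s, m_dot(B) = 333.2 kg/s. Answer: B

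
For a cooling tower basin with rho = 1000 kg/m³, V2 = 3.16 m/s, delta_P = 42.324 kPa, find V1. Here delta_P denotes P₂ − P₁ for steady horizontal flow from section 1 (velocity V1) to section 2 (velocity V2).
Formula: \Delta P = \frac{1}{2} \rho (V_1^2 - V_2^2)
Substituting knowns: 42.324 = 0.5·1000·(V1² − 3.16²)/1000
Solving for V1: V1 = √(3.16² + 2·(42.324·1000)/1000) = 9.728 m/s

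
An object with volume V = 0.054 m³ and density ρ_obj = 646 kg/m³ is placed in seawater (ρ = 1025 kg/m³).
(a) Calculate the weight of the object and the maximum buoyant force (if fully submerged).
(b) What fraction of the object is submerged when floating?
(a) W=rho_obj*g*V=646*9.81*0.054=342.2 N; F_B(max)=rho*g*V=1025*9.81*0.054=543.0 N
(b) Floating fraction=rho_obj/rho=646/1025=0.630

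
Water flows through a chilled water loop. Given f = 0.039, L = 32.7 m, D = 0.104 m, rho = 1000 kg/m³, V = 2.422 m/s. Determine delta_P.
Formula: \Delta P = f \frac{L}{D} \frac{\rho V^2}{2}
delta_P = 0.039·(32.7/0.104)·0.5·1000·2.422²/1000 = 35.97 kPa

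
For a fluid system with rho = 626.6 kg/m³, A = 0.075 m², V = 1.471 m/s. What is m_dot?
Formula: \dot{m} = \rho A V
m_dot = 626.6·0.075·1.471 = 69.13 kg/s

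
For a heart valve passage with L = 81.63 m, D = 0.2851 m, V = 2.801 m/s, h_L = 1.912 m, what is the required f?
Formula: h_L = f \frac{L}{D} \frac{V^2}{2g}
Substituting knowns: 1.912 = f·(81.63/0.2851)·2.801²/(2·9.81)
Solving for f: f = 1.912·2·9.81/((81.63/0.2851)·2.801²) = 0.0167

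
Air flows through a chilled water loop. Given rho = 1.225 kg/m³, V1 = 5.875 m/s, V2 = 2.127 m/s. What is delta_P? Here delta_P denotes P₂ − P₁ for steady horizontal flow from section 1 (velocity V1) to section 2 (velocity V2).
Formula: \Delta P = \frac{1}{2} \rho (V_1^2 - V_2^2)
delta_P = 0.5·1.225·(5.875² − 2.127²)/1000 = 0.01837 kPa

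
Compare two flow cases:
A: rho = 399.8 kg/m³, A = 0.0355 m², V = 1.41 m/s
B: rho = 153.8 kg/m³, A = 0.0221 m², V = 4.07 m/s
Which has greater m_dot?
m_dot(A) = 20.01 kg/s, m_dot(B) = 13.83 kg/s. Answer: A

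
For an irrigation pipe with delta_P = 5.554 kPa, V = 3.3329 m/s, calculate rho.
Formula: V = \sqrt{\frac{2 \Delta P}{\rho}}
Substituting knowns: 3.3329 = √(2·(5.554·1000)/rho)
Solving for rho: rho = 2·(5.554·1000)/3.3329² = 1000 kg/m³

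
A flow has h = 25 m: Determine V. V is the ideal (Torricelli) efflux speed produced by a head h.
Formula: V = \sqrt{2 g h}
V = √(2·9.81·25) = 22.15 m/s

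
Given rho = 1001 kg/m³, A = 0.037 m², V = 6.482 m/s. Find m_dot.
Formula: \dot{m} = \rho A V
m_dot = 1001·0.037·6.482 = 240.1 kg/s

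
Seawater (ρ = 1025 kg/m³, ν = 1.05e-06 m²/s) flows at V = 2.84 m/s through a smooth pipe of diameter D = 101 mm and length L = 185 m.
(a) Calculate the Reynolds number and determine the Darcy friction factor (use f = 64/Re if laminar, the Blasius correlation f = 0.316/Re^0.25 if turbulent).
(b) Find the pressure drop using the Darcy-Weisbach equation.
(a) Re = V·D/ν = 2.84·0.101/1.05e-06 = 273180 → turbulent (Re > 4000); f = 0.316/Re^0.25 = 0.316/273180^0.25 = 0.013822 (Blasius is strictly valid for Re ≲ 1e5; used here as the smooth-pipe estimate the problem specifies)
(b) Darcy-Weisbach: ΔP = f·(L/D)·½ρV²/1000 = 0.013822·(185/0.101)·½·1025·2.84²/1000 = 104.7 kPa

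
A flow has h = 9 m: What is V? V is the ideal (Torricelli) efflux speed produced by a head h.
Formula: V = \sqrt{2 g h}
V = √(2·9.81·9) = 13.29 m/s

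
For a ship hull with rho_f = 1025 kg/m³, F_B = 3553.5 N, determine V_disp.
Formula: F_B = \rho_f g V_{disp}
Substituting knowns: 3553.5 = 1025·9.81·V_disp
Solving for V_disp: V_disp = 3553.5/(1025·9.81) = 0.3534 m³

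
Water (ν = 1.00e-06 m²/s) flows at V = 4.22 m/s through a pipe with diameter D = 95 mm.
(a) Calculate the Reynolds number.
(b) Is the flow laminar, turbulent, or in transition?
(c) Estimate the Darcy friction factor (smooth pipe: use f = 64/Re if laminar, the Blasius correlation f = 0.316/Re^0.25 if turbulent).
(a) Re = V·D/ν = 4.22·0.095/1.00e-06 = 400900
(b) Flow regime: turbulent (Re > 4000)
(c) Friction factor: f = 0.316/Re^0.25 = 0.316/400900^0.25 = 0.01256 (Blasius is strictly valid for Re ≲ 1e5; used here as the smooth-pipe estimate the problem specifies)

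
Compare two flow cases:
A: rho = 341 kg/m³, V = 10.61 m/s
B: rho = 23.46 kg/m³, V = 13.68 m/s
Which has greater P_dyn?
P_dyn(A) = 19.19 kPa, P_dyn(B) = 2.195 kPa. Answer: A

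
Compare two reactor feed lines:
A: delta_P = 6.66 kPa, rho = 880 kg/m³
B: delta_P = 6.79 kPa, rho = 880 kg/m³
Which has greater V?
V(A) = 3.891 m/s, V(B) = 3.928 m/s. Answer: B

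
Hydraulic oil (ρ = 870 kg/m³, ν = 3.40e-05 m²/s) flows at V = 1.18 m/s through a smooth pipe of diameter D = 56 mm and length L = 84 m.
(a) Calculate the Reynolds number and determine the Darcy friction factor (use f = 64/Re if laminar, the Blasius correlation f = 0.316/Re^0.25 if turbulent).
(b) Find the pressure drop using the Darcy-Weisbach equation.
(a) Re = V·D/ν = 1.18·0.056/3.40e-05 = 1943.5 → laminar (Re < 2300); f = 64/Re = 64/1943.5 = 0.03293
(b) Darcy-Weisbach: ΔP = f·(L/D)·½ρV²/1000 = 0.03293·(84/0.056)·½·870·1.18²/1000 = 29.92 kPa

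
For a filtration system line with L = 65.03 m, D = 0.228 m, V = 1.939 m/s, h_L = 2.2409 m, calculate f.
Formula: h_L = f \frac{L}{D} \frac{V^2}{2g}
Substituting knowns: 2.2409 = f·(65.03/0.228)·1.939²/(2·9.81)
Solving for f: f = 2.2409·2·9.81/((65.03/0.228)·1.939²) = 0.041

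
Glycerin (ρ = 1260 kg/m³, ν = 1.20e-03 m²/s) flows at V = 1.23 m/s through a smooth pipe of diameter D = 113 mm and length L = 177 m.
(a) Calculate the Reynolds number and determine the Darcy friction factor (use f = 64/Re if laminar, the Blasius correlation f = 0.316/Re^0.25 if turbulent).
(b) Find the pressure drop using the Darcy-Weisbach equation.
(a) Re = V·D/ν = 1.23·0.113/1.20e-03 = 115.83 → laminar (Re < 2300); f = 64/Re = 64/115.83 = 0.55253
(b) Darcy-Weisbach: ΔP = f·(L/D)·½ρV²/1000 = 0.55253·(177/0.113)·½·1260·1.23²/1000 = 824.9 kPa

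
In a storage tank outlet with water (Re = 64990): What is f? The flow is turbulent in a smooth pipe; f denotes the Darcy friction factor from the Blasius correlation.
Formula: f = \frac{0.316}{Re^{0.25}}
f = 0.316/64990^0.25 = 0.01979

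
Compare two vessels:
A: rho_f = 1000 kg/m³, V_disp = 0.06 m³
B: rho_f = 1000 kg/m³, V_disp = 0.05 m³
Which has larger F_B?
F_B(A) = 588.6 N, F_B(B) = 490.5 N. Answer: A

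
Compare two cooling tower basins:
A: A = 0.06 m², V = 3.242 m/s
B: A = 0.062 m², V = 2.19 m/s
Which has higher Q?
Q(A) = 194.5 L/s, Q(B) = 135.8 L/s. Answer: A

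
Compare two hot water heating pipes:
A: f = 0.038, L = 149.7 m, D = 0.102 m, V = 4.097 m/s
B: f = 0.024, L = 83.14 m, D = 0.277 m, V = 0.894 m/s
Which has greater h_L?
h_L(A) = 47.71 m, h_L(B) = 0.2934 m. Answer: A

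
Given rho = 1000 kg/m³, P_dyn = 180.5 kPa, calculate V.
Formula: P_{dyn} = \frac{1}{2} \rho V^2
Substituting knowns: 180.5 = 0.5·1000·V²/1000
Solving for V: V = √(2·(180.5·1000)/1000) = 19 m/s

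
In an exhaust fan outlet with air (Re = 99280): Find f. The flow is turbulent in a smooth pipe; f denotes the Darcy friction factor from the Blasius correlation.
Formula: f = \frac{0.316}{Re^{0.25}}
f = 0.316/99280^0.25 = 0.0178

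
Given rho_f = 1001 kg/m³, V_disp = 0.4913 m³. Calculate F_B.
Formula: F_B = \rho_f g V_{disp}
F_B = 1001·9.81·0.4913 = 4824 N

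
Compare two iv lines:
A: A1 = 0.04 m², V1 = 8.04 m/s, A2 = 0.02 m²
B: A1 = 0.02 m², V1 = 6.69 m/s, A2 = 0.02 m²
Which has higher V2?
V2(A) = 16.08 m/s, V2(B) = 6.69 m/s. Answer: A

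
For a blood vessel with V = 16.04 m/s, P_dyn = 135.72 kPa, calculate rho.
Formula: P_{dyn} = \frac{1}{2} \rho V^2
Substituting knowns: 135.72 = 0.5·rho·16.04²/1000
Solving for rho: rho = 2·(135.72·1000)/16.04² = 1055 kg/m³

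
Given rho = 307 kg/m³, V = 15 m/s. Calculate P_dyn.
Formula: P_{dyn} = \frac{1}{2} \rho V^2
P_dyn = 0.5·307·15²/1000 = 34.54 kPa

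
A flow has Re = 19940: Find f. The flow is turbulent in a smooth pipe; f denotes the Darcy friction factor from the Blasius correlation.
Formula: f = \frac{0.316}{Re^{0.25}}
f = 0.316/19940^0.25 = 0.02659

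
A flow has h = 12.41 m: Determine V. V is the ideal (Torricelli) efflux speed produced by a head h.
Formula: V = \sqrt{2 g h}
V = √(2·9.81·12.41) = 15.6 m/s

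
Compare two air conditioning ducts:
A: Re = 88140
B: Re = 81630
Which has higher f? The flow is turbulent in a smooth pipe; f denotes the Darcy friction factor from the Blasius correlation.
f(A) = 0.01834, f(B) = 0.01869. Answer: B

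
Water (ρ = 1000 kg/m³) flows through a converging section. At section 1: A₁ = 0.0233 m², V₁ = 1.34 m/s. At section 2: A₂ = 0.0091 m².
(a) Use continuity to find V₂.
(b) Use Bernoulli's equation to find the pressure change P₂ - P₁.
(a) Continuity: A₁V₁=A₂V₂ -> V₂=A₁V₁/A₂=0.0233*1.34/0.0091=3.43 m/s
(b) Bernoulli: P₂-P₁=0.5*rho*(V₁^2-V₂^2)/1000=0.5*1000*(1.34^2-3.43^2)/1000=-4.985 kPa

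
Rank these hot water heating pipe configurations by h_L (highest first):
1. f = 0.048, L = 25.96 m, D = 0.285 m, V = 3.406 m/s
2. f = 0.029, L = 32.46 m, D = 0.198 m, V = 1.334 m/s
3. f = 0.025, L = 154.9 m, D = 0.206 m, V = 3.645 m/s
Case 1: h_L = 2.585 m
Case 2: h_L = 0.4312 m
Case 3: h_L = 12.73 m
Ranking (highest first): 3, 1, 2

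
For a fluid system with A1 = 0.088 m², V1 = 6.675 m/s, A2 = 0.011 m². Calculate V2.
Formula: V_2 = \frac{A_1 V_1}{A_2}
V2 = 0.088·6.675/0.011 = 53.4 m/s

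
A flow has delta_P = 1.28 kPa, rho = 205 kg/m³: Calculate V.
Formula: V = \sqrt{\frac{2 \Delta P}{\rho}}
V = √(2·(1.28·1000)/205) = 3.534 m/s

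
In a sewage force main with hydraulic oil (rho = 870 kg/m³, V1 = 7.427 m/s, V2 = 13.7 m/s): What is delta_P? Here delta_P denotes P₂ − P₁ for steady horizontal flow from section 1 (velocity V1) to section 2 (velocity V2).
Formula: \Delta P = \frac{1}{2} \rho (V_1^2 - V_2^2)
delta_P = 0.5·870·(7.427² − 13.7²)/1000 = -57.65 kPa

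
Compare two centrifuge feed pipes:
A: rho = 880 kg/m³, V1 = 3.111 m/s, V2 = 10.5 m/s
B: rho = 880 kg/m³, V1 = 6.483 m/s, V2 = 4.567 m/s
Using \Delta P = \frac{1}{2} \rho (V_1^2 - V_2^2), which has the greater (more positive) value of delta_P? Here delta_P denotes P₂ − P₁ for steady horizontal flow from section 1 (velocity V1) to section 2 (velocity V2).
delta_P(A) = -44.25 kPa, delta_P(B) = 9.316 kPa. Answer: B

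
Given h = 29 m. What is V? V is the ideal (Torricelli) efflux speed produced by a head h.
Formula: V = \sqrt{2 g h}
V = √(2·9.81·29) = 23.85 m/s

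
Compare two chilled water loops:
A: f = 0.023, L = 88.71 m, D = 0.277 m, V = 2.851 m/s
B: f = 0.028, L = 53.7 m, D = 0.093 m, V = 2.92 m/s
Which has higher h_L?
h_L(A) = 3.052 m, h_L(B) = 7.026 m. Answer: B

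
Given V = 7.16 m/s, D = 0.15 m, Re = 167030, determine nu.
Formula: Re = \frac{V D}{\nu}
Substituting knowns: 167030 = 7.16·0.15/nu
Solving for nu: nu = 7.16·0.15/167030 = 6.430e-06 m²/s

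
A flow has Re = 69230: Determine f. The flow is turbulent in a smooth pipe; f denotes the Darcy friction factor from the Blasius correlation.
Formula: f = \frac{0.316}{Re^{0.25}}
f = 0.316/69230^0.25 = 0.01948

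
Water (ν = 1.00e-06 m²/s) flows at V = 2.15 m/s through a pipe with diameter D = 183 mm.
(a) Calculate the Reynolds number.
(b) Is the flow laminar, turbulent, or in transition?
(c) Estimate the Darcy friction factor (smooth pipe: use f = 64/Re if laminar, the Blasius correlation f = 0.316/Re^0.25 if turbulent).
(a) Re = V·D/ν = 2.15·0.183/1.00e-06 = 393450
(b) Flow regime: turbulent (Re > 4000)
(c) Friction factor: f = 0.316/Re^0.25 = 0.316/393450^0.25 = 0.01262 (Blasius is strictly valid for Re ≲ 1e5; used here as the smooth-pipe estimate the problem specifies)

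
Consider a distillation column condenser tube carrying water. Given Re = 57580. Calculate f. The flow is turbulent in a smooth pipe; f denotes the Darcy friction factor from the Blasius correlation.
Formula: f = \frac{0.316}{Re^{0.25}}
f = 0.316/57580^0.25 = 0.0204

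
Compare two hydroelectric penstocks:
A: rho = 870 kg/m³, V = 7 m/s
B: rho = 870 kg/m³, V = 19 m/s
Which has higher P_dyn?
P_dyn(A) = 21.32 kPa, P_dyn(B) = 157 kPa. Answer: B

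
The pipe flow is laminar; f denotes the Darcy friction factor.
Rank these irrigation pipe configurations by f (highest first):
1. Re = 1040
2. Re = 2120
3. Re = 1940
Case 1: f = 0.06154
Case 2: f = 0.03019
Case 3: f = 0.03299
Ranking (highest first): 1, 3, 2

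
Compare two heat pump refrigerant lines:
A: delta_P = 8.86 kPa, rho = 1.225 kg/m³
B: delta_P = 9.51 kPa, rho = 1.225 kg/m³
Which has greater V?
V(A) = 120.3 m/s, V(B) = 124.6 m/s. Answer: B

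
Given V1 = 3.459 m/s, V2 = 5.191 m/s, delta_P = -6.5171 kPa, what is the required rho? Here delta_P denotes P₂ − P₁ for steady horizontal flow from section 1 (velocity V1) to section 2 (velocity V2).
Formula: \Delta P = \frac{1}{2} \rho (V_1^2 - V_2^2)
Substituting knowns: -6.5171 = 0.5·rho·(3.459² − 5.191²)/1000
Solving for rho: rho = 2·(-6.5171·1000)/(3.459² − 5.191²) = 870 kg/m³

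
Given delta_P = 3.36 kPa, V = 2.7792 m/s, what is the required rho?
Formula: V = \sqrt{\frac{2 \Delta P}{\rho}}
Substituting knowns: 2.7792 = √(2·(3.36·1000)/rho)
Solving for rho: rho = 2·(3.36·1000)/2.7792² = 870 kg/m³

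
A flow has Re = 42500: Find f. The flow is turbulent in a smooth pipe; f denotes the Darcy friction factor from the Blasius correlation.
Formula: f = \frac{0.316}{Re^{0.25}}
f = 0.316/42500^0.25 = 0.02201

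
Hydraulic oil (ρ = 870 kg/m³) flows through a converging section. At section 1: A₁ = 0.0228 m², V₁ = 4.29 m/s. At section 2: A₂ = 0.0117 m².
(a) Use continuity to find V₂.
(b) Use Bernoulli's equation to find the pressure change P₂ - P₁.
(a) Continuity: A₁V₁=A₂V₂ -> V₂=A₁V₁/A₂=0.0228*4.29/0.0117=8.36 m/s
(b) Bernoulli: P₂-P₁=0.5*rho*(V₁^2-V₂^2)/1000=0.5*870*(4.29^2-8.36^2)/1000=-22.4 kPa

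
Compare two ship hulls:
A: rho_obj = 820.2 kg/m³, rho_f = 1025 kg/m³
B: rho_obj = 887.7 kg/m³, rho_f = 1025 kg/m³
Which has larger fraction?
fraction(A) = 0.8002, fraction(B) = 0.866. Answer: B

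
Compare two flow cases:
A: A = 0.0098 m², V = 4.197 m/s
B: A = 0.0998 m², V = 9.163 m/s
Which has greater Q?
Q(A) = 41.13 L/s, Q(B) = 914.5 L/s. Answer: B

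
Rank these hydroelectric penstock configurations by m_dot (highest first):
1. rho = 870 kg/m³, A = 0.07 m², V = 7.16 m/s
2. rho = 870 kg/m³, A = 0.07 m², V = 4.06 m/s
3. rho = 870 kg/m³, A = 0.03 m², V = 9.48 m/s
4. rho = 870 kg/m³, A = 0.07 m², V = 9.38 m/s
Case 1: m_dot = 436 kg/s
Case 2: m_dot = 247.3 kg/s
Case 3: m_dot = 247.4 kg/s
Case 4: m_dot = 571.2 kg/s
Ranking (highest first): 4, 1, 3, 2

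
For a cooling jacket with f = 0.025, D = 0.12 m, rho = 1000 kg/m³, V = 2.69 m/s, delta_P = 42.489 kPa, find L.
Formula: \Delta P = f \frac{L}{D} \frac{\rho V^2}{2}
Substituting knowns: 42.489 = 0.025·(L/0.12)·0.5·1000·2.69²/1000
Solving for L: L = (42.489·1000)·0.12/(0.025·0.5·1000·2.69²) = 56.37 m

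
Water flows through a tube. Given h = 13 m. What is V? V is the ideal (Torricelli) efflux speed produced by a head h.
Formula: V = \sqrt{2 g h}
V = √(2·9.81·13) = 15.97 m/s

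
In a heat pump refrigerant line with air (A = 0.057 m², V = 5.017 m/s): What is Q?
Formula: Q = A V
Q = 0.057·5.017·1000 = 286 L/s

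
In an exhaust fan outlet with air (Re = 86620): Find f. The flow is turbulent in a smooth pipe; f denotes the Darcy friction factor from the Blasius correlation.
Formula: f = \frac{0.316}{Re^{0.25}}
f = 0.316/86620^0.25 = 0.01842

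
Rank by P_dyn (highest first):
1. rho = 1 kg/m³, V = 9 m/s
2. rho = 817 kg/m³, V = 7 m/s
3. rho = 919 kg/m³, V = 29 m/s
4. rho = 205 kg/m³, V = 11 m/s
Case 1: P_dyn = 0.0405 kPa
Case 2: P_dyn = 20.02 kPa
Case 3: P_dyn = 386.4 kPa
Case 4: P_dyn = 12.4 kPa
Ranking (highest first): 3, 2, 4, 1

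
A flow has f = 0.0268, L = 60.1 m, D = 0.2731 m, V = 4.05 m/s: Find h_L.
Formula: h_L = f \frac{L}{D} \frac{V^2}{2g}
h_L = 0.0268·(60.1/0.2731)·4.05²/(2·9.81) = 4.931 m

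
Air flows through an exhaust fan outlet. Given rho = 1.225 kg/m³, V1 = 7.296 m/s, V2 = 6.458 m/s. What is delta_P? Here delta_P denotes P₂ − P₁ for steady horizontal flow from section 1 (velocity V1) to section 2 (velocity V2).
Formula: \Delta P = \frac{1}{2} \rho (V_1^2 - V_2^2)
delta_P = 0.5·1.225·(7.296² − 6.458²)/1000 = 0.00706 kPa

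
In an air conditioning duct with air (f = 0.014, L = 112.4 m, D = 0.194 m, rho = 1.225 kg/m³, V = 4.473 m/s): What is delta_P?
Formula: \Delta P = f \frac{L}{D} \frac{\rho V^2}{2}
delta_P = 0.014·(112.4/0.194)·0.5·1.225·4.473²/1000 = 0.0994 kPa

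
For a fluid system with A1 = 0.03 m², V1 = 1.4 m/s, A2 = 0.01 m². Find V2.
Formula: V_2 = \frac{A_1 V_1}{A_2}
V2 = 0.03·1.4/0.01 = 4.2 m/s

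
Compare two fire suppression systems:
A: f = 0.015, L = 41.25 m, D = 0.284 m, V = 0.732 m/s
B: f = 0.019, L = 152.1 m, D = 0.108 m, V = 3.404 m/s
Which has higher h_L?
h_L(A) = 0.0595 m, h_L(B) = 15.8 m. Answer: B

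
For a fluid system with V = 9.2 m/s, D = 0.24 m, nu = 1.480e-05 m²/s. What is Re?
Formula: Re = \frac{V D}{\nu}
Re = 9.2·0.24/1.480e-05 = 149189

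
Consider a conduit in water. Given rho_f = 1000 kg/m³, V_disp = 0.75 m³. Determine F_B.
Formula: F_B = \rho_f g V_{disp}
F_B = 1000·9.81·0.75 = 7358 N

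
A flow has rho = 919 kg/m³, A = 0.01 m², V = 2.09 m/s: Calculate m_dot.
Formula: \dot{m} = \rho A V
m_dot = 919·0.01·2.09 = 19.21 kg/s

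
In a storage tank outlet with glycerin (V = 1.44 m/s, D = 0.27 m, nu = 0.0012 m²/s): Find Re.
Formula: Re = \frac{V D}{\nu}
Re = 1.44·0.27/0.0012 = 324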